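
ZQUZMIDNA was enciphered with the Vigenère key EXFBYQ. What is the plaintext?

VTPYOSZQV

Repeat the key across the ciphertext: EXFBYQEXF
Z(25)−E(4): 21 → V
Q(16)−X(23): -7≡19 → T
U(20)−F(5): 15 → P
Z(25)−B(1): 24 → Y
M(12)−Y(24): -12≡14 → O
I(8)−Q(16): -8≡18 → S
D(3)−E(4): -1≡25 → Z
N(13)−X(23): -10≡16 → Q
A(0)−F(5): -5≡21 → V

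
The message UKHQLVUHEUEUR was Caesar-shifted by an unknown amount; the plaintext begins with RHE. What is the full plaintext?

From the crib: U(20)−R(17)=3, so the shift is 3.
Subtract 3 from each ciphertext letter:
U(20): 20−3=17 → R
K(10): 10−3=7 → H
H(7): 7−3=4 → E
Q(16): 16−3=13 → N
L(11): 11−3=8 → I
V(21): 21−3=18 → S
U(20): 20−3=17 → R
H(7): 7−3=4 → E
E(4): 4−3=1 → B
U(20): 20−3=17 → R
E(4): 4−3=1 → B
U(20): 20−3=17 → R
R(17): 17−3=14 → O

RHENISREBRBRO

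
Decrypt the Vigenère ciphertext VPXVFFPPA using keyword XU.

Repeat the key across the ciphertext: XUXUXUXUX
V(21)−X(23): -2≡24 → Y
P(15)−U(20): -5≡21 → V
X(23)−X(23): 0 → A
V(21)−U(20): 1 → B
F(5)−X(23): -18≡8 → I
F(5)−U(20): -15≡11 → L
P(15)−X(23): -8≡18 → S
P(15)−U(20): -5≡21 → V
A(0)−X(23): -23≡3 → D

YVABILSVD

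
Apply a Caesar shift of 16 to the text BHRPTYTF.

RXHFJOJV

B(1): 1+16=17 → R
H(7): 7+16=23 → X
R(17): 17+16=33≡7 → H
P(15): 15+16=31≡5 → F
T(19): 19+16=35≡9 → J
Y(24): 24+16=40≡14 → O
T(19): 19+16=35≡9 → J
F(5): 5+16=21 → V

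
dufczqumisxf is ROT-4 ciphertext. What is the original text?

d(3): 3−4=-1≡25 → z
u(20): 20−4=16 → q
f(5): 5−4=1 → b
c(2): 2−4=-2≡24 → y
z(25): 25−4=21 → v
q(16): 16−4=12 → m
u(20): 20−4=16 → q
m(12): 12−4=8 → i
i(8): 8−4=4 → e
s(18): 18−4=14 → o
x(23): 23−4=19 → t
f(5): 5−4=1 → b

zqbyvmqieotb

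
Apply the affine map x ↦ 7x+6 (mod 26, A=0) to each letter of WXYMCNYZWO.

W(22): 7·22+6=160≡4 → E
X(23): 7·23+6=167≡11 → L
Y(24): 7·24+6=174≡18 → S
M(12): 7·12+6=90≡12 → M
C(2): 7·2+6=20 → U
N(13): 7·13+6=97≡19 → T
Y(24): 7·24+6=174≡18 → S
Z(25): 7·25+6=181≡25 → Z
W(22): 7·22+6=160≡4 → E
O(14): 7·14+6=104≡0 → A

ELSMUTSZEA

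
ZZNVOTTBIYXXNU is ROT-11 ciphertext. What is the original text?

OOCKDIIQXNMMCJ

Z(25): 25−11=14 → O
Z(25): 25−11=14 → O
N(13): 13−11=2 → C
V(21): 21−11=10 → K
O(14): 14−11=3 → D
T(19): 19−11=8 → I
T(19): 19−11=8 → I
B(1): 1−11=-10≡16 → Q
I(8): 8−11=-3≡23 → X
Y(24): 24−11=13 → N
X(23): 23−11=12 → M
X(23): 23−11=12 → M
N(13): 13−11=2 → C
U(20): 20−11=9 → J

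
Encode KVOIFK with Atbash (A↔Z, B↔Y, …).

K(10) → P(15)
V(21) → E(4)
O(14) → L(11)
I(8) → R(17)
F(5) → U(20)
K(10) → P(15)

PELRUP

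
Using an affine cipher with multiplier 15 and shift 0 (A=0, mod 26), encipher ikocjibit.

i(8): 15·8+0=120≡16 → q
k(10): 15·10+0=150≡20 → u
o(14): 15·14+0=210≡2 → c
c(2): 15·2+0=30≡4 → e
j(9): 15·9+0=135≡5 → f
i(8): 15·8+0=120≡16 → q
b(1): 15·1+0=15 → p
i(8): 15·8+0=120≡16 → q
t(19): 15·19+0=285≡25 → z

qucefqpqz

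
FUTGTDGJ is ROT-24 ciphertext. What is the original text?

F(5): 5−24=-19≡7 → H
U(20): 20−24=-4≡22 → W
T(19): 19−24=-5≡21 → V
G(6): 6−24=-18≡8 → I
T(19): 19−24=-5≡21 → V
D(3): 3−24=-21≡5 → F
G(6): 6−24=-18≡8 → I
J(9): 9−24=-15≡11 → L

HWVIVFIL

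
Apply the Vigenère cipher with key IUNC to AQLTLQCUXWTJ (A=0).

Repeat the key across the message: IUNCIUNCIUNC
A(0)+I(8): 8 → I
Q(16)+U(20): 36≡10 → K
L(11)+N(13): 24 → Y
T(19)+C(2): 21 → V
L(11)+I(8): 19 → T
Q(16)+U(20): 36≡10 → K
C(2)+N(13): 15 → P
U(20)+C(2): 22 → W
X(23)+I(8): 31≡5 → F
W(22)+U(20): 42≡16 → Q
T(19)+N(13): 32≡6 → G
J(9)+C(2): 11 → L

IKYVTKPWFQGL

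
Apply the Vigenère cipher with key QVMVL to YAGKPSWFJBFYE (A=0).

Repeat the key across the message: QVMVLQVMVLQVM
Y(24)+Q(16): 40≡14 → O
A(0)+V(21): 21 → V
G(6)+M(12): 18 → S
K(10)+V(21): 31≡5 → F
P(15)+L(11): 26≡0 → A
S(18)+Q(16): 34≡8 → I
W(22)+V(21): 43≡17 → R
F(5)+M(12): 17 → R
J(9)+V(21): 30≡4 → E
B(1)+L(11): 12 → M
F(5)+Q(16): 21 → V
Y(24)+V(21): 45≡19 → T
E(4)+M(12): 16 → Q

OVSFAIRREMVTQ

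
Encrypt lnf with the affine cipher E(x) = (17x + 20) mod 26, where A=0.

l(11): 17·11+20=207≡25 → z
n(13): 17·13+20=241≡7 → h
f(5): 17·5+20=105≡1 → b

zhb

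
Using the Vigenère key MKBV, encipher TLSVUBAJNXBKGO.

FVTQGLBEZHCFSY

Repeat the key across the message: MKBVMKBVMKBVMK
T(19)+M(12): 31≡5 → F
L(11)+K(10): 21 → V
S(18)+B(1): 19 → T
V(21)+V(21): 42≡16 → Q
U(20)+M(12): 32≡6 → G
B(1)+K(10): 11 → L
A(0)+B(1): 1 → B
J(9)+V(21): 30≡4 → E
N(13)+M(12): 25 → Z
X(23)+K(10): 33≡7 → H
B(1)+B(1): 2 → C
K(10)+V(21): 31≡5 → F
G(6)+M(12): 18 → S
O(14)+K(10): 24 → Y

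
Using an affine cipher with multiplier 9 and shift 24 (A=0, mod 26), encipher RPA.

R(17): 9·17+24=177≡21 → V
P(15): 9·15+24=159≡3 → D
A(0): 9·0+24=24 → Y

VDY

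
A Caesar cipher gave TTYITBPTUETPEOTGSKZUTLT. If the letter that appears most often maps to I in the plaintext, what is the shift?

11

The most frequent ciphertext letter is T (appears 8 times).
T is position 19; I is position 8.
Shift = 11.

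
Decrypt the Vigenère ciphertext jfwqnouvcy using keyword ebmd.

feknjnisyx

Repeat the key across the ciphertext: ebmdebmdeb
j(9)−e(4): 5 → f
f(5)−b(1): 4 → e
w(22)−m(12): 10 → k
q(16)−d(3): 13 → n
n(13)−e(4): 9 → j
o(14)−b(1): 13 → n
u(20)−m(12): 8 → i
v(21)−d(3): 18 → s
c(2)−e(4): -2≡24 → y
y(24)−b(1): 23 → x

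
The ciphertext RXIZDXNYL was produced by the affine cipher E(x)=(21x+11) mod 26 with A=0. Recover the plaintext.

EILSMIKNA

The inverse of 21 mod 26 is 5, since 21·5=105≡1. Apply D(y)=5·(y−11) mod 26:
R(17): 5·(17−11)=30≡4 → E
X(23): 5·(23−11)=60≡8 → I
I(8): 5·(8−11)=-15≡11 → L
Z(25): 5·(25−11)=70≡18 → S
D(3): 5·(3−11)=-40≡12 → M
X(23): 5·(23−11)=60≡8 → I
N(13): 5·(13−11)=10 → K
Y(24): 5·(24−11)=65≡13 → N
L(11): 5·(11−11)=0 → A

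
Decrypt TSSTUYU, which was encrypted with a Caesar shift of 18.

BAABCGC

T(19): 19−18=1 → B
S(18): 18−18=0 → A
S(18): 18−18=0 → A
T(19): 19−18=1 → B
U(20): 20−18=2 → C
Y(24): 24−18=6 → G
U(20): 20−18=2 → C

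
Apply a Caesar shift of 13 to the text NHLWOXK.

N(13): 13+13=26≡0 → A
H(7): 7+13=20 → U
L(11): 11+13=24 → Y
W(22): 22+13=35≡9 → J
O(14): 14+13=27≡1 → B
X(23): 23+13=36≡10 → K
K(10): 10+13=23 → X

AUYJBKX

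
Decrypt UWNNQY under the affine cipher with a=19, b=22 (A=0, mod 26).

The inverse of 19 mod 26 is 11, since 19·11=209≡1. Apply D(y)=11·(y−22) mod 26:
U(20): 11·(20−22)=-22≡4 → E
W(22): 11·(22−22)=0 → A
N(13): 11·(13−22)=-99≡5 → F
N(13): 11·(13−22)=-99≡5 → F
Q(16): 11·(16−22)=-66≡12 → M
Y(24): 11·(24−22)=22 → W

EAFFMW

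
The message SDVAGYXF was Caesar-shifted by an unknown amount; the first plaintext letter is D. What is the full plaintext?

DOGLRJIQ

From the crib: S(18)−D(3)=15, so the shift is 15.
Subtract 15 from each ciphertext letter:
S(18): 18−15=3 → D
D(3): 3−15=-12≡14 → O
V(21): 21−15=6 → G
A(0): 0−15=-15≡11 → L
G(6): 6−15=-9≡17 → R
Y(24): 24−15=9 → J
X(23): 23−15=8 → I
F(5): 5−15=-10≡16 → Q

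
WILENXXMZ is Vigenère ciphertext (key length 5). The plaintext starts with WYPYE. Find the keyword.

AKWGJ

Subtract each crib letter from the matching ciphertext letter (mod 26):
W(22)−W(22)=0 → A
I(8)−Y(24)=-16≡10 → K
L(11)−P(15)=-4≡22 → W
E(4)−Y(24)=-20≡6 → G
N(13)−E(4)=9 → J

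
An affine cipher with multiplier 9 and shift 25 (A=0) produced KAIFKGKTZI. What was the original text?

HDBSHVHIAB

The inverse of 9 mod 26 is 3, since 9·3=27≡1. Apply D(y)=3·(y−25) mod 26:
K(10): 3·(10−25)=-45≡7 → H
A(0): 3·(0−25)=-75≡3 → D
I(8): 3·(8−25)=-51≡1 → B
F(5): 3·(5−25)=-60≡18 → S
K(10): 3·(10−25)=-45≡7 → H
G(6): 3·(6−25)=-57≡21 → V
K(10): 3·(10−25)=-45≡7 → H
T(19): 3·(19−25)=-18≡8 → I
Z(25): 3·(25−25)=0 → A
I(8): 3·(8−25)=-51≡1 → B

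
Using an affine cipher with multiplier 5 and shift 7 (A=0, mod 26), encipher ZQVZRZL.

CJICOCK

Z(25): 5·25+7=132≡2 → C
Q(16): 5·16+7=87≡9 → J
V(21): 5·21+7=112≡8 → I
Z(25): 5·25+7=132≡2 → C
R(17): 5·17+7=92≡14 → O
Z(25): 5·25+7=132≡2 → C
L(11): 5·11+7=62≡10 → K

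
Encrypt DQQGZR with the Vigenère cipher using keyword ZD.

CTPJYU

Repeat the key across the message: ZDZDZD
D(3)+Z(25): 28≡2 → C
Q(16)+D(3): 19 → T
Q(16)+Z(25): 41≡15 → P
G(6)+D(3): 9 → J
Z(25)+Z(25): 50≡24 → Y
R(17)+D(3): 20 → U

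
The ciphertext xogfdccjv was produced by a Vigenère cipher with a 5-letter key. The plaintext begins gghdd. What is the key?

rizca

Subtract each crib letter from the matching ciphertext letter (mod 26):
x(23)−g(6)=17 → r
o(14)−g(6)=8 → i
g(6)−h(7)=-1≡25 → z
f(5)−d(3)=2 → c
d(3)−d(3)=0 → a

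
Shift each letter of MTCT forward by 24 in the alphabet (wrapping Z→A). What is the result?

M(12): 12+24=36≡10 → K
T(19): 19+24=43≡17 → R
C(2): 2+24=26≡0 → A
T(19): 19+24=43≡17 → R

KRAR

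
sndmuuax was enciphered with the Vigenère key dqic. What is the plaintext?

pxvkresv

Repeat the key across the ciphertext: dqicdqic
s(18)−d(3): 15 → p
n(13)−q(16): -3≡23 → x
d(3)−i(8): -5≡21 → v
m(12)−c(2): 10 → k
u(20)−d(3): 17 → r
u(20)−q(16): 4 → e
a(0)−i(8): -8≡18 → s
x(23)−c(2): 21 → v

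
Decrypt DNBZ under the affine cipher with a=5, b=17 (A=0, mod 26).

The inverse of 5 mod 26 is 21, since 5·21=105≡1. Apply D(y)=21·(y−17) mod 26:
D(3): 21·(3−17)=-294≡18 → S
N(13): 21·(13−17)=-84≡20 → U
B(1): 21·(1−17)=-336≡2 → C
Z(25): 21·(25−17)=168≡12 → M

SUCM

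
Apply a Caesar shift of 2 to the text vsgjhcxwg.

v(21): 21+2=23 → x
s(18): 18+2=20 → u
g(6): 6+2=8 → i
j(9): 9+2=11 → l
h(7): 7+2=9 → j
c(2): 2+2=4 → e
x(23): 23+2=25 → z
w(22): 22+2=24 → y
g(6): 6+2=8 → i

xuiljezyi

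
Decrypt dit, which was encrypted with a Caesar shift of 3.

afq

d(3): 3−3=0 → a
i(8): 8−3=5 → f
t(19): 19−3=16 → q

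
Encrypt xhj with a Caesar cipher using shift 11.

x(23): 23+11=34≡8 → i
h(7): 7+11=18 → s
j(9): 9+11=20 → u

isu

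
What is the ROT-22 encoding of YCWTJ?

Y(24): 24+22=46≡20 → U
C(2): 2+22=24 → Y
W(22): 22+22=44≡18 → S
T(19): 19+22=41≡15 → P
J(9): 9+22=31≡5 → F

UYSPF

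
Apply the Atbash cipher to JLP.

J(9) → Q(16)
L(11) → O(14)
P(15) → K(10)

QOK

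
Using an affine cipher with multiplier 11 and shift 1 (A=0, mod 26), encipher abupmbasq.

bmnkdmbrv

a(0): 11·0+1=1 → b
b(1): 11·1+1=12 → m
u(20): 11·20+1=221≡13 → n
p(15): 11·15+1=166≡10 → k
m(12): 11·12+1=133≡3 → d
b(1): 11·1+1=12 → m
a(0): 11·0+1=1 → b
s(18): 11·18+1=199≡17 → r
q(16): 11·16+1=177≡21 → v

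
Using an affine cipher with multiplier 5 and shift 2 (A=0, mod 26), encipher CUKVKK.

MYADAA

C(2): 5·2+2=12 → M
U(20): 5·20+2=102≡24 → Y
K(10): 5·10+2=52≡0 → A
V(21): 5·21+2=107≡3 → D
K(10): 5·10+2=52≡0 → A
K(10): 5·10+2=52≡0 → A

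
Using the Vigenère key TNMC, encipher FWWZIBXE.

Repeat the key across the message: TNMCTNMC
F(5)+T(19): 24 → Y
W(22)+N(13): 35≡9 → J
W(22)+M(12): 34≡8 → I
Z(25)+C(2): 27≡1 → B
I(8)+T(19): 27≡1 → B
B(1)+N(13): 14 → O
X(23)+M(12): 35≡9 → J
E(4)+C(2): 6 → G

YJIBBOJG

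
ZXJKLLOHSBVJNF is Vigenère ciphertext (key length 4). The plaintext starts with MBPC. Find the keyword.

Subtract each crib letter from the matching ciphertext letter (mod 26):
Z(25)−M(12)=13 → N
X(23)−B(1)=22 → W
J(9)−P(15)=-6≡20 → U
K(10)−C(2)=8 → I

NWUI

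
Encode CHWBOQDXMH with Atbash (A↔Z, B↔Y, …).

XSDYLJWCNS

C(2) → X(23)
H(7) → S(18)
W(22) → D(3)
B(1) → Y(24)
O(14) → L(11)
Q(16) → J(9)
D(3) → W(22)
X(23) → C(2)
M(12) → N(13)
H(7) → S(18)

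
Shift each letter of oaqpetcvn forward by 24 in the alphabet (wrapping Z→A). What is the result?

myoncratl

o(14): 14+24=38≡12 → m
a(0): 0+24=24 → y
q(16): 16+24=40≡14 → o
p(15): 15+24=39≡13 → n
e(4): 4+24=28≡2 → c
t(19): 19+24=43≡17 → r
c(2): 2+24=26≡0 → a
v(21): 21+24=45≡19 → t
n(13): 13+24=37≡11 → l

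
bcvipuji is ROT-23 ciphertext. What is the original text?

efylsxml

b(1): 1−23=-22≡4 → e
c(2): 2−23=-21≡5 → f
v(21): 21−23=-2≡24 → y
i(8): 8−23=-15≡11 → l
p(15): 15−23=-8≡18 → s
u(20): 20−23=-3≡23 → x
j(9): 9−23=-14≡12 → m
i(8): 8−23=-15≡11 → l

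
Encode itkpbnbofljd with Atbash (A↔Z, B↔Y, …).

rgpkymyluoqw

i(8) → r(17)
t(19) → g(6)
k(10) → p(15)
p(15) → k(10)
b(1) → y(24)
n(13) → m(12)
b(1) → y(24)
o(14) → l(11)
f(5) → u(20)
l(11) → o(14)
j(9) → q(16)
d(3) → w(22)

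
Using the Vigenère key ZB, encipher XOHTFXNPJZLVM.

WPGUEYMQIAKWL

Repeat the key across the message: ZBZBZBZBZBZBZ
X(23)+Z(25): 48≡22 → W
O(14)+B(1): 15 → P
H(7)+Z(25): 32≡6 → G
T(19)+B(1): 20 → U
F(5)+Z(25): 30≡4 → E
X(23)+B(1): 24 → Y
N(13)+Z(25): 38≡12 → M
P(15)+B(1): 16 → Q
J(9)+Z(25): 34≡8 → I
Z(25)+B(1): 26≡0 → A
L(11)+Z(25): 36≡10 → K
V(21)+B(1): 22 → W
M(12)+Z(25): 37≡11 → L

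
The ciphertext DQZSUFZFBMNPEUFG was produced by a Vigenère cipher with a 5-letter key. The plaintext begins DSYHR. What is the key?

Subtract each crib letter from the matching ciphertext letter (mod 26):
D(3)−D(3)=0 → A
Q(16)−S(18)=-2≡24 → Y
Z(25)−Y(24)=1 → B
S(18)−H(7)=11 → L
U(20)−R(17)=3 → D

AYBLD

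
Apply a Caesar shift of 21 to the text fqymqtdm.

althloyh

f(5): 5+21=26≡0 → a
q(16): 16+21=37≡11 → l
y(24): 24+21=45≡19 → t
m(12): 12+21=33≡7 → h
q(16): 16+21=37≡11 → l
t(19): 19+21=40≡14 → o
d(3): 3+21=24 → y
m(12): 12+21=33≡7 → h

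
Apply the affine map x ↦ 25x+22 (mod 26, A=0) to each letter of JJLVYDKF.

J(9): 25·9+22=247≡13 → N
J(9): 25·9+22=247≡13 → N
L(11): 25·11+22=297≡11 → L
V(21): 25·21+22=547≡1 → B
Y(24): 25·24+22=622≡24 → Y
D(3): 25·3+22=97≡19 → T
K(10): 25·10+22=272≡12 → M
F(5): 25·5+22=147≡17 → R

NNLBYTMR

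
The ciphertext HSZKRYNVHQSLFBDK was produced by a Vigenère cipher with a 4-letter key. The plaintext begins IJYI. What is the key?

Subtract each crib letter from the matching ciphertext letter (mod 26):
H(7)−I(8)=-1≡25 → Z
S(18)−J(9)=9 → J
Z(25)−Y(24)=1 → B
K(10)−I(8)=2 → C

ZJBC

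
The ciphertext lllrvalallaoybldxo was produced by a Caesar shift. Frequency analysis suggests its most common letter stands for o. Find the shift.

The most frequent ciphertext letter is l (appears 7 times).
l is position 11; o is position 14.
Shift = -3≡23.

23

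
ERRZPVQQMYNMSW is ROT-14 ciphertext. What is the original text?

QDDLBHCCYKZYEI

E(4): 4−14=-10≡16 → Q
R(17): 17−14=3 → D
R(17): 17−14=3 → D
Z(25): 25−14=11 → L
P(15): 15−14=1 → B
V(21): 21−14=7 → H
Q(16): 16−14=2 → C
Q(16): 16−14=2 → C
M(12): 12−14=-2≡24 → Y
Y(24): 24−14=10 → K
N(13): 13−14=-1≡25 → Z
M(12): 12−14=-2≡24 → Y
S(18): 18−14=4 → E
W(22): 22−14=8 → I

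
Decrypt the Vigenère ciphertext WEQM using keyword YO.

Repeat the key across the ciphertext: YOYO
W(22)−Y(24): -2≡24 → Y
E(4)−O(14): -10≡16 → Q
Q(16)−Y(24): -8≡18 → S
M(12)−O(14): -2≡24 → Y

YQSY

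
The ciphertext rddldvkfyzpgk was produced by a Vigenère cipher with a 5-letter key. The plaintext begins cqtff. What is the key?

Subtract each crib letter from the matching ciphertext letter (mod 26):
r(17)−c(2)=15 → p
d(3)−q(16)=-13≡13 → n
d(3)−t(19)=-16≡10 → k
l(11)−f(5)=6 → g
d(3)−f(5)=-2≡24 → y

pnkgy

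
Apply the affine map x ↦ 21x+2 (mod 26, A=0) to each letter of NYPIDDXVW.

N(13): 21·13+2=275≡15 → P
Y(24): 21·24+2=506≡12 → M
P(15): 21·15+2=317≡5 → F
I(8): 21·8+2=170≡14 → O
D(3): 21·3+2=65≡13 → N
D(3): 21·3+2=65≡13 → N
X(23): 21·23+2=485≡17 → R
V(21): 21·21+2=443≡1 → B
W(22): 21·22+2=464≡22 → W

PMFONNRBW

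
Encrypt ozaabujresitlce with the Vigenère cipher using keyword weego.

kdegpqnvkgexpis

Repeat the key across the message: weegoweegoweego
o(14)+w(22): 36≡10 → k
z(25)+e(4): 29≡3 → d
a(0)+e(4): 4 → e
a(0)+g(6): 6 → g
b(1)+o(14): 15 → p
u(20)+w(22): 42≡16 → q
j(9)+e(4): 13 → n
r(17)+e(4): 21 → v
e(4)+g(6): 10 → k
s(18)+o(14): 32≡6 → g
i(8)+w(22): 30≡4 → e
t(19)+e(4): 23 → x
l(11)+e(4): 15 → p
c(2)+g(6): 8 → i
e(4)+o(14): 18 → s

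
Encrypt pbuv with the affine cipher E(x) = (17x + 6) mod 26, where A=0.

bxiz

p(15): 17·15+6=261≡1 → b
b(1): 17·1+6=23 → x
u(20): 17·20+6=346≡8 → i
v(21): 17·21+6=363≡25 → z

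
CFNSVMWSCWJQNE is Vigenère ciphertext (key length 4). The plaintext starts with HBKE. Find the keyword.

VEDO

Subtract each crib letter from the matching ciphertext letter (mod 26):
C(2)−H(7)=-5≡21 → V
F(5)−B(1)=4 → E
N(13)−K(10)=3 → D
S(18)−E(4)=14 → O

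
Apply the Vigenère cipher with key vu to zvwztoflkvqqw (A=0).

Repeat the key across the message: vuvuvuvuvuvuv
z(25)+v(21): 46≡20 → u
v(21)+u(20): 41≡15 → p
w(22)+v(21): 43≡17 → r
z(25)+u(20): 45≡19 → t
t(19)+v(21): 40≡14 → o
o(14)+u(20): 34≡8 → i
f(5)+v(21): 26≡0 → a
l(11)+u(20): 31≡5 → f
k(10)+v(21): 31≡5 → f
v(21)+u(20): 41≡15 → p
q(16)+v(21): 37≡11 → l
q(16)+u(20): 36≡10 → k
w(22)+v(21): 43≡17 → r

uprtoiaffplkr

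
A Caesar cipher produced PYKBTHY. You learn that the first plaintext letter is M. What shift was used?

From the crib: P(15)−M(12)=3, so the shift is 3.

3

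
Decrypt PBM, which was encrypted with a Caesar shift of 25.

QCN

P(15): 15−25=-10≡16 → Q
B(1): 1−25=-24≡2 → C
M(12): 12−25=-13≡13 → N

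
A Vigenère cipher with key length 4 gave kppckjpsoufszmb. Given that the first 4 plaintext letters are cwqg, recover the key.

Subtract each crib letter from the matching ciphertext letter (mod 26):
k(10)−c(2)=8 → i
p(15)−w(22)=-7≡19 → t
p(15)−q(16)=-1≡25 → z
c(2)−g(6)=-4≡22 → w

itzw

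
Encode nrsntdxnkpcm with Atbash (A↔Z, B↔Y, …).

n(13) → m(12)
r(17) → i(8)
s(18) → h(7)
n(13) → m(12)
t(19) → g(6)
d(3) → w(22)
x(23) → c(2)
n(13) → m(12)
k(10) → p(15)
p(15) → k(10)
c(2) → x(23)
m(12) → n(13)

mihmgwcmpkxn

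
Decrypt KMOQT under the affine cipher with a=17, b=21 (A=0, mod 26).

HBVPG

The inverse of 17 mod 26 is 23, since 17·23=391≡1. Apply D(y)=23·(y−21) mod 26:
K(10): 23·(10−21)=-253≡7 → H
M(12): 23·(12−21)=-207≡1 → B
O(14): 23·(14−21)=-161≡21 → V
Q(16): 23·(16−21)=-115≡15 → P
T(19): 23·(19−21)=-46≡6 → G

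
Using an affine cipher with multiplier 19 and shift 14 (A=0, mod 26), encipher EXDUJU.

E(4): 19·4+14=90≡12 → M
X(23): 19·23+14=451≡9 → J
D(3): 19·3+14=71≡19 → T
U(20): 19·20+14=394≡4 → E
J(9): 19·9+14=185≡3 → D
U(20): 19·20+14=394≡4 → E

MJTEDE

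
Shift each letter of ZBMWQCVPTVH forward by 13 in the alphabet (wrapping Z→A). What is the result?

Z(25): 25+13=38≡12 → M
B(1): 1+13=14 → O
M(12): 12+13=25 → Z
W(22): 22+13=35≡9 → J
Q(16): 16+13=29≡3 → D
C(2): 2+13=15 → P
V(21): 21+13=34≡8 → I
P(15): 15+13=28≡2 → C
T(19): 19+13=32≡6 → G
V(21): 21+13=34≡8 → I
H(7): 7+13=20 → U

MOZJDPICGIU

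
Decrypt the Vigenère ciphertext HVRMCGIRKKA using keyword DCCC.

ETPKZEGPHIY

Repeat the key across the ciphertext: DCCCDCCCDCC
H(7)−D(3): 4 → E
V(21)−C(2): 19 → T
R(17)−C(2): 15 → P
M(12)−C(2): 10 → K
C(2)−D(3): -1≡25 → Z
G(6)−C(2): 4 → E
I(8)−C(2): 6 → G
R(17)−C(2): 15 → P
K(10)−D(3): 7 → H
K(10)−C(2): 8 → I
A(0)−C(2): -2≡24 → Y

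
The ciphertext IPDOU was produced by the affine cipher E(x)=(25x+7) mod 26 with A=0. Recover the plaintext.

The inverse of 25 mod 26 is 25, since 25·25=625≡1. Apply D(y)=25·(y−7) mod 26:
I(8): 25·(8−7)=25 → Z
P(15): 25·(15−7)=200≡18 → S
D(3): 25·(3−7)=-100≡4 → E
O(14): 25·(14−7)=175≡19 → T
U(20): 25·(20−7)=325≡13 → N

ZSETN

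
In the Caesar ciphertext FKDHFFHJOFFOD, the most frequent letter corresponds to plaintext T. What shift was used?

12

The most frequent ciphertext letter is F (appears 5 times).
F is position 5; T is position 19.
Shift = -14≡12.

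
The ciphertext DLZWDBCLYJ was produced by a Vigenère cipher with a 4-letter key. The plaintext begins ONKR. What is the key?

Subtract each crib letter from the matching ciphertext letter (mod 26):
D(3)−O(14)=-11≡15 → P
L(11)−N(13)=-2≡24 → Y
Z(25)−K(10)=15 → P
W(22)−R(17)=5 → F

PYPF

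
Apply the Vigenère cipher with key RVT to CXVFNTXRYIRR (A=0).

Repeat the key across the message: RVTRVTRVTRVT
C(2)+R(17): 19 → T
X(23)+V(21): 44≡18 → S
V(21)+T(19): 40≡14 → O
F(5)+R(17): 22 → W
N(13)+V(21): 34≡8 → I
T(19)+T(19): 38≡12 → M
X(23)+R(17): 40≡14 → O
R(17)+V(21): 38≡12 → M
Y(24)+T(19): 43≡17 → R
I(8)+R(17): 25 → Z
R(17)+V(21): 38≡12 → M
R(17)+T(19): 36≡10 → K

TSOWIMOMRZMK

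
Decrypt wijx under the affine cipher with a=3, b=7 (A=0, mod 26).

fjso

The inverse of 3 mod 26 is 9, since 3·9=27≡1. Apply D(y)=9·(y−7) mod 26:
w(22): 9·(22−7)=135≡5 → f
i(8): 9·(8−7)=9 → j
j(9): 9·(9−7)=18 → s
x(23): 9·(23−7)=144≡14 → o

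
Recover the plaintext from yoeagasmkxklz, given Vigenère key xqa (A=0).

Repeat the key across the ciphertext: xqaxqaxqaxqax
y(24)−x(23): 1 → b
o(14)−q(16): -2≡24 → y
e(4)−a(0): 4 → e
a(0)−x(23): -23≡3 → d
g(6)−q(16): -10≡16 → q
a(0)−a(0): 0 → a
s(18)−x(23): -5≡21 → v
m(12)−q(16): -4≡22 → w
k(10)−a(0): 10 → k
x(23)−x(23): 0 → a
k(10)−q(16): -6≡20 → u
l(11)−a(0): 11 → l
z(25)−x(23): 2 → c

byedqavwkaulc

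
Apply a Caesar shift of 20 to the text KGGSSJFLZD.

K(10): 10+20=30≡4 → E
G(6): 6+20=26≡0 → A
G(6): 6+20=26≡0 → A
S(18): 18+20=38≡12 → M
S(18): 18+20=38≡12 → M
J(9): 9+20=29≡3 → D
F(5): 5+20=25 → Z
L(11): 11+20=31≡5 → F
Z(25): 25+20=45≡19 → T
D(3): 3+20=23 → X

EAAMMDZFTX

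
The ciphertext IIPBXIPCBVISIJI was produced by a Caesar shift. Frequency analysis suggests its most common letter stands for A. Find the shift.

The most frequent ciphertext letter is I (appears 6 times).
I is position 8; A is position 0.
Shift = 8.

8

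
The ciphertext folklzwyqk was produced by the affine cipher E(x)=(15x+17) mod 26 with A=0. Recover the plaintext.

The inverse of 15 mod 26 is 7, since 15·7=105≡1. Apply D(y)=7·(y−17) mod 26:
f(5): 7·(5−17)=-84≡20 → u
o(14): 7·(14−17)=-21≡5 → f
l(11): 7·(11−17)=-42≡10 → k
k(10): 7·(10−17)=-49≡3 → d
l(11): 7·(11−17)=-42≡10 → k
z(25): 7·(25−17)=56≡4 → e
w(22): 7·(22−17)=35≡9 → j
y(24): 7·(24−17)=49≡23 → x
q(16): 7·(16−17)=-7≡19 → t
k(10): 7·(10−17)=-49≡3 → d

ufkdkejxtd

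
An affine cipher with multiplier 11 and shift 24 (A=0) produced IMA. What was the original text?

The inverse of 11 mod 26 is 19, since 11·19=209≡1. Apply D(y)=19·(y−24) mod 26:
I(8): 19·(8−24)=-304≡8 → I
M(12): 19·(12−24)=-228≡6 → G
A(0): 19·(0−24)=-456≡12 → M

IGM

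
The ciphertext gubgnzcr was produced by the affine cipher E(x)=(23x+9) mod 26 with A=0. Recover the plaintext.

bfubqmlg

The inverse of 23 mod 26 is 17, since 23·17=391≡1. Apply D(y)=17·(y−9) mod 26:
g(6): 17·(6−9)=-51≡1 → b
u(20): 17·(20−9)=187≡5 → f
b(1): 17·(1−9)=-136≡20 → u
g(6): 17·(6−9)=-51≡1 → b
n(13): 17·(13−9)=68≡16 → q
z(25): 17·(25−9)=272≡12 → m
c(2): 17·(2−9)=-119≡11 → l
r(17): 17·(17−9)=136≡6 → g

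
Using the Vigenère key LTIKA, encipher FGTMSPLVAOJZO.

QZBWSAEDKOUSW

Repeat the key across the message: LTIKALTIKALTI
F(5)+L(11): 16 → Q
G(6)+T(19): 25 → Z
T(19)+I(8): 27≡1 → B
M(12)+K(10): 22 → W
S(18)+A(0): 18 → S
P(15)+L(11): 26≡0 → A
L(11)+T(19): 30≡4 → E
V(21)+I(8): 29≡3 → D
A(0)+K(10): 10 → K
O(14)+A(0): 14 → O
J(9)+L(11): 20 → U
Z(25)+T(19): 44≡18 → S
O(14)+I(8): 22 → W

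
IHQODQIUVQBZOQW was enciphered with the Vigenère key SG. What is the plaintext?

Repeat the key across the ciphertext: SGSGSGSGSGSGSGS
I(8)−S(18): -10≡16 → Q
H(7)−G(6): 1 → B
Q(16)−S(18): -2≡24 → Y
O(14)−G(6): 8 → I
D(3)−S(18): -15≡11 → L
Q(16)−G(6): 10 → K
I(8)−S(18): -10≡16 → Q
U(20)−G(6): 14 → O
V(21)−S(18): 3 → D
Q(16)−G(6): 10 → K
B(1)−S(18): -17≡9 → J
Z(25)−G(6): 19 → T
O(14)−S(18): -4≡22 → W
Q(16)−G(6): 10 → K
W(22)−S(18): 4 → E

QBYILKQODKJTWKE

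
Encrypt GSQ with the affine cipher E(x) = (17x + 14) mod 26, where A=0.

G(6): 17·6+14=116≡12 → M
S(18): 17·18+14=320≡8 → I
Q(16): 17·16+14=286≡0 → A

MIA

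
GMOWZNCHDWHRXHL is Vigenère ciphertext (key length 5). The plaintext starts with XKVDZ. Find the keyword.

JCTTA

Subtract each crib letter from the matching ciphertext letter (mod 26):
G(6)−X(23)=-17≡9 → J
M(12)−K(10)=2 → C
O(14)−V(21)=-7≡19 → T
W(22)−D(3)=19 → T
Z(25)−Z(25)=0 → A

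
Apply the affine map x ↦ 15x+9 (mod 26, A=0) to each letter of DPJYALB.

CAOFJSY

D(3): 15·3+9=54≡2 → C
P(15): 15·15+9=234≡0 → A
J(9): 15·9+9=144≡14 → O
Y(24): 15·24+9=369≡5 → F
A(0): 15·0+9=9 → J
L(11): 15·11+9=174≡18 → S
B(1): 15·1+9=24 → Y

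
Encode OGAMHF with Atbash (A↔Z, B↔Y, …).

LTZNSU

O(14) → L(11)
G(6) → T(19)
A(0) → Z(25)
M(12) → N(13)
H(7) → S(18)
F(5) → U(20)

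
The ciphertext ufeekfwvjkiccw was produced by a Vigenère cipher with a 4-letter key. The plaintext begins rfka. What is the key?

daue

Subtract each crib letter from the matching ciphertext letter (mod 26):
u(20)−r(17)=3 → d
f(5)−f(5)=0 → a
e(4)−k(10)=-6≡20 → u
e(4)−a(0)=4 → e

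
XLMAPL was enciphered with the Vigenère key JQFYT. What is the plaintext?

OVHCWC

Repeat the key across the ciphertext: JQFYTJ
X(23)−J(9): 14 → O
L(11)−Q(16): -5≡21 → V
M(12)−F(5): 7 → H
A(0)−Y(24): -24≡2 → C
P(15)−T(19): -4≡22 → W
L(11)−J(9): 2 → C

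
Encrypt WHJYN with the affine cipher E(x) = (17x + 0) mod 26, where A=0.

KPXSN

W(22): 17·22+0=374≡10 → K
H(7): 17·7+0=119≡15 → P
J(9): 17·9+0=153≡23 → X
Y(24): 17·24+0=408≡18 → S
N(13): 17·13+0=221≡13 → N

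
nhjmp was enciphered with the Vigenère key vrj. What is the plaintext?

sqary

Repeat the key across the ciphertext: vrjvr
n(13)−v(21): -8≡18 → s
h(7)−r(17): -10≡16 → q
j(9)−j(9): 0 → a
m(12)−v(21): -9≡17 → r
p(15)−r(17): -2≡24 → y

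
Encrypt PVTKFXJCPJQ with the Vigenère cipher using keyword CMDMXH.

Repeat the key across the message: CMDMXHCMDMX
P(15)+C(2): 17 → R
V(21)+M(12): 33≡7 → H
T(19)+D(3): 22 → W
K(10)+M(12): 22 → W
F(5)+X(23): 28≡2 → C
X(23)+H(7): 30≡4 → E
J(9)+C(2): 11 → L
C(2)+M(12): 14 → O
P(15)+D(3): 18 → S
J(9)+M(12): 21 → V
Q(16)+X(23): 39≡13 → N

RHWWCELOSVN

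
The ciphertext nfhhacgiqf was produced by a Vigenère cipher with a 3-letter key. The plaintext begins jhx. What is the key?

Subtract each crib letter from the matching ciphertext letter (mod 26):
n(13)−j(9)=4 → e
f(5)−h(7)=-2≡24 → y
h(7)−x(23)=-16≡10 → k

eyk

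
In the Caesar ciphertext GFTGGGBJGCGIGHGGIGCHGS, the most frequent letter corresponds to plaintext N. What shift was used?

19

The most frequent ciphertext letter is G (appears 11 times).
G is position 6; N is position 13.
Shift = -7≡19.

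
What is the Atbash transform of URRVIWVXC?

FIIERDECX

U(20) → F(5)
R(17) → I(8)
R(17) → I(8)
V(21) → E(4)
I(8) → R(17)
W(22) → D(3)
V(21) → E(4)
X(23) → C(2)
C(2) → X(23)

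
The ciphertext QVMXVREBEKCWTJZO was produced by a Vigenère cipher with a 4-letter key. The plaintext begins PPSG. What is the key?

BGUR

Subtract each crib letter from the matching ciphertext letter (mod 26):
Q(16)−P(15)=1 → B
V(21)−P(15)=6 → G
M(12)−S(18)=-6≡20 → U
X(23)−G(6)=17 → R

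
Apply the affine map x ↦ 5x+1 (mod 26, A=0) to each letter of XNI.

MOP

X(23): 5·23+1=116≡12 → M
N(13): 5·13+1=66≡14 → O
I(8): 5·8+1=41≡15 → P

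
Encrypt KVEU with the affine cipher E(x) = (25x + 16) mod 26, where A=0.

K(10): 25·10+16=266≡6 → G
V(21): 25·21+16=541≡21 → V
E(4): 25·4+16=116≡12 → M
U(20): 25·20+16=516≡22 → W

GVMW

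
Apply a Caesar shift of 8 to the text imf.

i(8): 8+8=16 → q
m(12): 12+8=20 → u
f(5): 5+8=13 → n

qun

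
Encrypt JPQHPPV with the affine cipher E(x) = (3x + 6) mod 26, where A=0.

HZCBZZR

J(9): 3·9+6=33≡7 → H
P(15): 3·15+6=51≡25 → Z
Q(16): 3·16+6=54≡2 → C
H(7): 3·7+6=27≡1 → B
P(15): 3·15+6=51≡25 → Z
P(15): 3·15+6=51≡25 → Z
V(21): 3·21+6=69≡17 → R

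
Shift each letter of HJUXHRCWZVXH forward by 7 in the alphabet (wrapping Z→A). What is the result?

OQBEOYJDGCEO

H(7): 7+7=14 → O
J(9): 9+7=16 → Q
U(20): 20+7=27≡1 → B
X(23): 23+7=30≡4 → E
H(7): 7+7=14 → O
R(17): 17+7=24 → Y
C(2): 2+7=9 → J
W(22): 22+7=29≡3 → D
Z(25): 25+7=32≡6 → G
V(21): 21+7=28≡2 → C
X(23): 23+7=30≡4 → E
H(7): 7+7=14 → O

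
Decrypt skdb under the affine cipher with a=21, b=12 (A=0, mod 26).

The inverse of 21 mod 26 is 5, since 21·5=105≡1. Apply D(y)=5·(y−12) mod 26:
s(18): 5·(18−12)=30≡4 → e
k(10): 5·(10−12)=-10≡16 → q
d(3): 5·(3−12)=-45≡7 → h
b(1): 5·(1−12)=-55≡23 → x

eqhx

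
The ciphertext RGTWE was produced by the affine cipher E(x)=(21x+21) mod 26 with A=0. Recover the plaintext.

GDQFT

The inverse of 21 mod 26 is 5, since 21·5=105≡1. Apply D(y)=5·(y−21) mod 26:
R(17): 5·(17−21)=-20≡6 → G
G(6): 5·(6−21)=-75≡3 → D
T(19): 5·(19−21)=-10≡16 → Q
W(22): 5·(22−21)=5 → F
E(4): 5·(4−21)=-85≡19 → T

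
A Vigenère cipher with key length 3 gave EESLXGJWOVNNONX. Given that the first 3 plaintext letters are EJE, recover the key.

Subtract each crib letter from the matching ciphertext letter (mod 26):
E(4)−E(4)=0 → A
E(4)−J(9)=-5≡21 → V
S(18)−E(4)=14 → O

AVO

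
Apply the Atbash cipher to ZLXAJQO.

AOCZQJL

Z(25) → A(0)
L(11) → O(14)
X(23) → C(2)
A(0) → Z(25)
J(9) → Q(16)
Q(16) → J(9)
O(14) → L(11)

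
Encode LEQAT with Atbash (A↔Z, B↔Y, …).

L(11) → O(14)
E(4) → V(21)
Q(16) → J(9)
A(0) → Z(25)
T(19) → G(6)

OVJZG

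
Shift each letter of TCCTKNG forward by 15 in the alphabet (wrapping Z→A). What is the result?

T(19): 19+15=34≡8 → I
C(2): 2+15=17 → R
C(2): 2+15=17 → R
T(19): 19+15=34≡8 → I
K(10): 10+15=25 → Z
N(13): 13+15=28≡2 → C
G(6): 6+15=21 → V

IRRIZCV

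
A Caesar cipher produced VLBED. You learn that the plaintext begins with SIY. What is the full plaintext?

From the crib: V(21)−S(18)=3, so the shift is 3.
Subtract 3 from each ciphertext letter:
V(21): 21−3=18 → S
L(11): 11−3=8 → I
B(1): 1−3=-2≡24 → Y
E(4): 4−3=1 → B
D(3): 3−3=0 → A

SIYBA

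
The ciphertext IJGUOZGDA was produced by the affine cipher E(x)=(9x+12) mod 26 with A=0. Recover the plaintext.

ORIYGNIZQ

The inverse of 9 mod 26 is 3, since 9·3=27≡1. Apply D(y)=3·(y−12) mod 26:
I(8): 3·(8−12)=-12≡14 → O
J(9): 3·(9−12)=-9≡17 → R
G(6): 3·(6−12)=-18≡8 → I
U(20): 3·(20−12)=24 → Y
O(14): 3·(14−12)=6 → G
Z(25): 3·(25−12)=39≡13 → N
G(6): 3·(6−12)=-18≡8 → I
D(3): 3·(3−12)=-27≡25 → Z
A(0): 3·(0−12)=-36≡16 → Q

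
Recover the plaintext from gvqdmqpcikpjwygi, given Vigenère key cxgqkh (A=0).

Repeat the key across the ciphertext: cxgqkhcxgqkhcxgq
g(6)−c(2): 4 → e
v(21)−x(23): -2≡24 → y
q(16)−g(6): 10 → k
d(3)−q(16): -13≡13 → n
m(12)−k(10): 2 → c
q(16)−h(7): 9 → j
p(15)−c(2): 13 → n
c(2)−x(23): -21≡5 → f
i(8)−g(6): 2 → c
k(10)−q(16): -6≡20 → u
p(15)−k(10): 5 → f
j(9)−h(7): 2 → c
w(22)−c(2): 20 → u
y(24)−x(23): 1 → b
g(6)−g(6): 0 → a
i(8)−q(16): -8≡18 → s

eykncjnfcufcubas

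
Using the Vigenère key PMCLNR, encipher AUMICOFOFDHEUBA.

PGOTPFUAHOUVJNC

Repeat the key across the message: PMCLNRPMCLNRPMC
A(0)+P(15): 15 → P
U(20)+M(12): 32≡6 → G
M(12)+C(2): 14 → O
I(8)+L(11): 19 → T
C(2)+N(13): 15 → P
O(14)+R(17): 31≡5 → F
F(5)+P(15): 20 → U
O(14)+M(12): 26≡0 → A
F(5)+C(2): 7 → H
D(3)+L(11): 14 → O
H(7)+N(13): 20 → U
E(4)+R(17): 21 → V
U(20)+P(15): 35≡9 → J
B(1)+M(12): 13 → N
A(0)+C(2): 2 → C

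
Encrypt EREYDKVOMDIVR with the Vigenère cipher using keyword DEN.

Repeat the key across the message: DENDENDENDEND
E(4)+D(3): 7 → H
R(17)+E(4): 21 → V
E(4)+N(13): 17 → R
Y(24)+D(3): 27≡1 → B
D(3)+E(4): 7 → H
K(10)+N(13): 23 → X
V(21)+D(3): 24 → Y
O(14)+E(4): 18 → S
M(12)+N(13): 25 → Z
D(3)+D(3): 6 → G
I(8)+E(4): 12 → M
V(21)+N(13): 34≡8 → I
R(17)+D(3): 20 → U

HVRBHXYSZGMIU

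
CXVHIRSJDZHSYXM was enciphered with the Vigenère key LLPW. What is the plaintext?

Repeat the key across the ciphertext: LLPWLLPWLLPWLLP
C(2)−L(11): -9≡17 → R
X(23)−L(11): 12 → M
V(21)−P(15): 6 → G
H(7)−W(22): -15≡11 → L
I(8)−L(11): -3≡23 → X
R(17)−L(11): 6 → G
S(18)−P(15): 3 → D
J(9)−W(22): -13≡13 → N
D(3)−L(11): -8≡18 → S
Z(25)−L(11): 14 → O
H(7)−P(15): -8≡18 → S
S(18)−W(22): -4≡22 → W
Y(24)−L(11): 13 → N
X(23)−L(11): 12 → M
M(12)−P(15): -3≡23 → X

RMGLXGDNSOSWNMX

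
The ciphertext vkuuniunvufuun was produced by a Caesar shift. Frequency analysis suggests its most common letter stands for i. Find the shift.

12

The most frequent ciphertext letter is u (appears 6 times).
u is position 20; i is position 8.
Shift = 12.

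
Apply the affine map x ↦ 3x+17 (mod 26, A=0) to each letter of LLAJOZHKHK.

L(11): 3·11+17=50≡24 → Y
L(11): 3·11+17=50≡24 → Y
A(0): 3·0+17=17 → R
J(9): 3·9+17=44≡18 → S
O(14): 3·14+17=59≡7 → H
Z(25): 3·25+17=92≡14 → O
H(7): 3·7+17=38≡12 → M
K(10): 3·10+17=47≡21 → V
H(7): 3·7+17=38≡12 → M
K(10): 3·10+17=47≡21 → V

YYRSHOMVMV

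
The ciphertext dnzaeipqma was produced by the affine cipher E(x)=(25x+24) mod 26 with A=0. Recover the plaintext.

vlzyuqjimy

The inverse of 25 mod 26 is 25, since 25·25=625≡1. Apply D(y)=25·(y−24) mod 26:
d(3): 25·(3−24)=-525≡21 → v
n(13): 25·(13−24)=-275≡11 → l
z(25): 25·(25−24)=25 → z
a(0): 25·(0−24)=-600≡24 → y
e(4): 25·(4−24)=-500≡20 → u
i(8): 25·(8−24)=-400≡16 → q
p(15): 25·(15−24)=-225≡9 → j
q(16): 25·(16−24)=-200≡8 → i
m(12): 25·(12−24)=-300≡12 → m
a(0): 25·(0−24)=-600≡24 → y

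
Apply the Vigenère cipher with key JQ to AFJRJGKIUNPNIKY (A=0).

JVSHSWTYDDYDRAH

Repeat the key across the message: JQJQJQJQJQJQJQJ
A(0)+J(9): 9 → J
F(5)+Q(16): 21 → V
J(9)+J(9): 18 → S
R(17)+Q(16): 33≡7 → H
J(9)+J(9): 18 → S
G(6)+Q(16): 22 → W
K(10)+J(9): 19 → T
I(8)+Q(16): 24 → Y
U(20)+J(9): 29≡3 → D
N(13)+Q(16): 29≡3 → D
P(15)+J(9): 24 → Y
N(13)+Q(16): 29≡3 → D
I(8)+J(9): 17 → R
K(10)+Q(16): 26≡0 → A
Y(24)+J(9): 33≡7 → H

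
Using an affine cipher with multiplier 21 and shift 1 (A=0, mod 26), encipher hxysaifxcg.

h(7): 21·7+1=148≡18 → s
x(23): 21·23+1=484≡16 → q
y(24): 21·24+1=505≡11 → l
s(18): 21·18+1=379≡15 → p
a(0): 21·0+1=1 → b
i(8): 21·8+1=169≡13 → n
f(5): 21·5+1=106≡2 → c
x(23): 21·23+1=484≡16 → q
c(2): 21·2+1=43≡17 → r
g(6): 21·6+1=127≡23 → x

sqlpbncqrx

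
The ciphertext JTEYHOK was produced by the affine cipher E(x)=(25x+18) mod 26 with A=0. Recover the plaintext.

The inverse of 25 mod 26 is 25, since 25·25=625≡1. Apply D(y)=25·(y−18) mod 26:
J(9): 25·(9−18)=-225≡9 → J
T(19): 25·(19−18)=25 → Z
E(4): 25·(4−18)=-350≡14 → O
Y(24): 25·(24−18)=150≡20 → U
H(7): 25·(7−18)=-275≡11 → L
O(14): 25·(14−18)=-100≡4 → E
K(10): 25·(10−18)=-200≡8 → I

JZOULEI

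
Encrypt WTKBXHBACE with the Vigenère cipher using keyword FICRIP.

BBMSFWGIEV

Repeat the key across the message: FICRIPFICR
W(22)+F(5): 27≡1 → B
T(19)+I(8): 27≡1 → B
K(10)+C(2): 12 → M
B(1)+R(17): 18 → S
X(23)+I(8): 31≡5 → F
H(7)+P(15): 22 → W
B(1)+F(5): 6 → G
A(0)+I(8): 8 → I
C(2)+C(2): 4 → E
E(4)+R(17): 21 → V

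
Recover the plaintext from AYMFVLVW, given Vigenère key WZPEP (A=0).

Repeat the key across the ciphertext: WZPEPWZP
A(0)−W(22): -22≡4 → E
Y(24)−Z(25): -1≡25 → Z
M(12)−P(15): -3≡23 → X
F(5)−E(4): 1 → B
V(21)−P(15): 6 → G
L(11)−W(22): -11≡15 → P
V(21)−Z(25): -4≡22 → W
W(22)−P(15): 7 → H

EZXBGPWH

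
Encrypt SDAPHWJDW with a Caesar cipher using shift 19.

S(18): 18+19=37≡11 → L
D(3): 3+19=22 → W
A(0): 0+19=19 → T
P(15): 15+19=34≡8 → I
H(7): 7+19=26≡0 → A
W(22): 22+19=41≡15 → P
J(9): 9+19=28≡2 → C
D(3): 3+19=22 → W
W(22): 22+19=41≡15 → P

LWTIAPCWP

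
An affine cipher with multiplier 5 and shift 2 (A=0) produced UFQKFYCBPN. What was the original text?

The inverse of 5 mod 26 is 21, since 5·21=105≡1. Apply D(y)=21·(y−2) mod 26:
U(20): 21·(20−2)=378≡14 → O
F(5): 21·(5−2)=63≡11 → L
Q(16): 21·(16−2)=294≡8 → I
K(10): 21·(10−2)=168≡12 → M
F(5): 21·(5−2)=63≡11 → L
Y(24): 21·(24−2)=462≡20 → U
C(2): 21·(2−2)=0 → A
B(1): 21·(1−2)=-21≡5 → F
P(15): 21·(15−2)=273≡13 → N
N(13): 21·(13−2)=231≡23 → X

OLIMLUAFNX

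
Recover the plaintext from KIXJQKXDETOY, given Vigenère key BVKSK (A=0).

JNNRGJCTMJND

Repeat the key across the ciphertext: BVKSKBVKSKBV
K(10)−B(1): 9 → J
I(8)−V(21): -13≡13 → N
X(23)−K(10): 13 → N
J(9)−S(18): -9≡17 → R
Q(16)−K(10): 6 → G
K(10)−B(1): 9 → J
X(23)−V(21): 2 → C
D(3)−K(10): -7≡19 → T
E(4)−S(18): -14≡12 → M
T(19)−K(10): 9 → J
O(14)−B(1): 13 → N
Y(24)−V(21): 3 → D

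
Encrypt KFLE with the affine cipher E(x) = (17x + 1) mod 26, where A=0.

PIGR

K(10): 17·10+1=171≡15 → P
F(5): 17·5+1=86≡8 → I
L(11): 17·11+1=188≡6 → G
E(4): 17·4+1=69≡17 → R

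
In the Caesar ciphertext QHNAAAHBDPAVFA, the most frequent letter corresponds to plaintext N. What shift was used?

The most frequent ciphertext letter is A (appears 5 times).
A is position 0; N is position 13.
Shift = -13≡13.

13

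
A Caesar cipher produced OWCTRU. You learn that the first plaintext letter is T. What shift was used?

From the crib: O(14)−T(19)=-5≡21, so the shift is 21.

21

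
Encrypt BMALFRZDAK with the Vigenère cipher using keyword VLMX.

Repeat the key across the message: VLMXVLMXVL
B(1)+V(21): 22 → W
M(12)+L(11): 23 → X
A(0)+M(12): 12 → M
L(11)+X(23): 34≡8 → I
F(5)+V(21): 26≡0 → A
R(17)+L(11): 28≡2 → C
Z(25)+M(12): 37≡11 → L
D(3)+X(23): 26≡0 → A
A(0)+V(21): 21 → V
K(10)+L(11): 21 → V

WXMIACLAVV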